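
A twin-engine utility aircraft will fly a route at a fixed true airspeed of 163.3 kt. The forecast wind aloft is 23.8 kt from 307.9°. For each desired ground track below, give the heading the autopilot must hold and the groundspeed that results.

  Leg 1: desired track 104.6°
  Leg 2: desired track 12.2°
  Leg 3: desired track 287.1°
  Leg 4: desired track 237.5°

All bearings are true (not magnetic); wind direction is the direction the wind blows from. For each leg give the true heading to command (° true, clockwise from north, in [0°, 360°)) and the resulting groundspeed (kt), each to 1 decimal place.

Leg 1: heading=101.3°, groundspeed=184.9 kt
Leg 2: heading=4.7°, groundspeed=151.6 kt
Leg 3: heading=290.1°, groundspeed=140.8 kt
Leg 4: heading=245.4°, groundspeed=153.8 kt

Leg 1: desired track 104.6°; wind correction -3.3° → command heading 101.3°, groundspeed 184.9 kt
Leg 2: desired track 12.2°; wind correction -7.5° → command heading 4.7°, groundspeed 151.6 kt
Leg 3: desired track 287.1°; wind correction +3.0° → command heading 290.1°, groundspeed 140.8 kt
Leg 4: desired track 237.5°; wind correction +7.9° → command heading 245.4°, groundspeed 153.8 kt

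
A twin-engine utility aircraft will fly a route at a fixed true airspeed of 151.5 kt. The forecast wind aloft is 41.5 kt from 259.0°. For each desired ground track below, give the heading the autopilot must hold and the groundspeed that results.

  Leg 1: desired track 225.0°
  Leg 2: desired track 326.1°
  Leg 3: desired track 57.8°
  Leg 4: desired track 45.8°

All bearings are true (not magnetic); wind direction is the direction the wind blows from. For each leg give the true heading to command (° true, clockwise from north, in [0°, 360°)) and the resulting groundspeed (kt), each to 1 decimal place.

Leg 1: desired track 225.0°; wind correction +8.8° → command heading 233.8°, groundspeed 115.3 kt
Leg 2: desired track 326.1°; wind correction -14.6° → command heading 311.5°, groundspeed 130.4 kt
Leg 3: desired track 57.8°; wind correction -5.7° → command heading 52.1°, groundspeed 189.4 kt
Leg 4: desired track 45.8°; wind correction -8.6° → command heading 37.2°, groundspeed 184.5 kt

Leg 1: heading=233.8°, groundspeed=115.3 kt
Leg 2: heading=311.5°, groundspeed=130.4 kt
Leg 3: heading=52.1°, groundspeed=189.4 kt
Leg 4: heading=37.2°, groundspeed=184.5 kt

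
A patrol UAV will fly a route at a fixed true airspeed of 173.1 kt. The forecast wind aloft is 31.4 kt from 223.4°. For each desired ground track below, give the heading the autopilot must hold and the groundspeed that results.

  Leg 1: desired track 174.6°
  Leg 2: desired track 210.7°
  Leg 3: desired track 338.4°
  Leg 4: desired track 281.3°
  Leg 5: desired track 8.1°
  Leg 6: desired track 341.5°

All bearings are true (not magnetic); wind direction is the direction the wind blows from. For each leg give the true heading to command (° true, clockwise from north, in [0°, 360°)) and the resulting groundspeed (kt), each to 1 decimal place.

Leg 1: desired track 174.6°; wind correction +7.8° → command heading 182.4°, groundspeed 150.8 kt
Leg 2: desired track 210.7°; wind correction +2.3° → command heading 213.0°, groundspeed 142.3 kt
Leg 3: desired track 338.4°; wind correction -9.5° → command heading 328.9°, groundspeed 184.0 kt
Leg 4: desired track 281.3°; wind correction -8.8° → command heading 272.5°, groundspeed 154.4 kt
Leg 5: desired track 8.1°; wind correction -6.0° → command heading 2.1°, groundspeed 197.8 kt
Leg 6: desired track 341.5°; wind correction -9.2° → command heading 332.3°, groundspeed 185.7 kt

Leg 1: heading=182.4°, groundspeed=150.8 kt
Leg 2: heading=213.0°, groundspeed=142.3 kt
Leg 3: heading=328.9°, groundspeed=184.0 kt
Leg 4: heading=272.5°, groundspeed=154.4 kt
Leg 5: heading=2.1°, groundspeed=197.8 kt
Leg 6: heading=332.3°, groundspeed=185.7 kt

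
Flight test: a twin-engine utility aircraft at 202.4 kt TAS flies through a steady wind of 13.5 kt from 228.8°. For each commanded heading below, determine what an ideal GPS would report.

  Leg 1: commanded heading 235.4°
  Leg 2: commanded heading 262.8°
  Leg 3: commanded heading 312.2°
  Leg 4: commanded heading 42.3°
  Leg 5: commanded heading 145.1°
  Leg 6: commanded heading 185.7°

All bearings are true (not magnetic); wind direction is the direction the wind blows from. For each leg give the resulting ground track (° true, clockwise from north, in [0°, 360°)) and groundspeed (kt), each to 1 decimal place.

Leg 1: heading 235.4°; drift +0.5° → track 235.9°, groundspeed 189.0 kt
Leg 2: heading 262.8°; drift +2.3° → track 265.1°, groundspeed 191.4 kt
Leg 3: heading 312.2°; drift +3.8° → track 316.0°, groundspeed 201.3 kt
Leg 4: heading 42.3°; drift +0.4° → track 42.7°, groundspeed 215.8 kt
Leg 5: heading 145.1°; drift -3.8° → track 141.3°, groundspeed 201.4 kt
Leg 6: heading 185.7°; drift -2.7° → track 183.0°, groundspeed 192.8 kt

Leg 1: track=235.9°, groundspeed=189.0 kt
Leg 2: track=265.1°, groundspeed=191.4 kt
Leg 3: track=316.0°, groundspeed=201.3 kt
Leg 4: track=42.7°, groundspeed=215.8 kt
Leg 5: track=141.3°, groundspeed=201.4 kt
Leg 6: track=183.0°, groundspeed=192.8 kt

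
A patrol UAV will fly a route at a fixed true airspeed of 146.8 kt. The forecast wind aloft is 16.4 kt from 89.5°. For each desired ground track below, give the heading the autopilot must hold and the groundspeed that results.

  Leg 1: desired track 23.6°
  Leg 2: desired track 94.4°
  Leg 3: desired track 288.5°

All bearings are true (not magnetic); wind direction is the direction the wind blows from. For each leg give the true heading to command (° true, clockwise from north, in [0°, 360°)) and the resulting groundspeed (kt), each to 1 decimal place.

Leg 1: desired track 23.6°; wind correction +5.9° → command heading 29.5°, groundspeed 139.3 kt
Leg 2: desired track 94.4°; wind correction -0.5° → command heading 93.9°, groundspeed 130.5 kt
Leg 3: desired track 288.5°; wind correction +2.1° → command heading 290.6°, groundspeed 162.2 kt

Leg 1: heading=29.5°, groundspeed=139.3 kt
Leg 2: heading=93.9°, groundspeed=130.5 kt
Leg 3: heading=290.6°, groundspeed=162.2 kt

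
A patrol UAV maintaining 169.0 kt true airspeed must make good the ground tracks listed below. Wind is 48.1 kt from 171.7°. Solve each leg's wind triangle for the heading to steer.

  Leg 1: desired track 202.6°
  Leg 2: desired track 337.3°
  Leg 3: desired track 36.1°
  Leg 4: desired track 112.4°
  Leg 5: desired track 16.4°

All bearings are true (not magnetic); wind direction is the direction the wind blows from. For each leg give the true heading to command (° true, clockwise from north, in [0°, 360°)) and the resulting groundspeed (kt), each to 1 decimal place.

Leg 1: desired track 202.6°; wind correction -8.4° → command heading 194.2°, groundspeed 125.9 kt
Leg 2: desired track 337.3°; wind correction -4.1° → command heading 333.2°, groundspeed 215.2 kt
Leg 3: desired track 36.1°; wind correction +11.5° → command heading 47.6°, groundspeed 200.0 kt
Leg 4: desired track 112.4°; wind correction +14.2° → command heading 126.6°, groundspeed 139.3 kt
Leg 5: desired track 16.4°; wind correction +6.8° → command heading 23.2°, groundspeed 211.5 kt

Leg 1: heading=194.2°, groundspeed=125.9 kt
Leg 2: heading=333.2°, groundspeed=215.2 kt
Leg 3: heading=47.6°, groundspeed=200.0 kt
Leg 4: heading=126.6°, groundspeed=139.3 kt
Leg 5: heading=23.2°, groundspeed=211.5 kt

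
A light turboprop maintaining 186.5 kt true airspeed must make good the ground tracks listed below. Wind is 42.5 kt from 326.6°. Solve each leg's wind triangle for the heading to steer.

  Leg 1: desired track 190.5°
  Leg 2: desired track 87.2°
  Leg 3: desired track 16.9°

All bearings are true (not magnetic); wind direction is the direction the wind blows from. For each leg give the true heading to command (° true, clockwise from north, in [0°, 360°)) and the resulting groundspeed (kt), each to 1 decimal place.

Leg 1: heading=199.6°, groundspeed=214.8 kt
Leg 2: heading=75.9°, groundspeed=204.5 kt
Leg 3: heading=6.8°, groundspeed=156.5 kt

Leg 1: desired track 190.5°; wind correction +9.1° → command heading 199.6°, groundspeed 214.8 kt
Leg 2: desired track 87.2°; wind correction -11.3° → command heading 75.9°, groundspeed 204.5 kt
Leg 3: desired track 16.9°; wind correction -10.1° → command heading 6.8°, groundspeed 156.5 kt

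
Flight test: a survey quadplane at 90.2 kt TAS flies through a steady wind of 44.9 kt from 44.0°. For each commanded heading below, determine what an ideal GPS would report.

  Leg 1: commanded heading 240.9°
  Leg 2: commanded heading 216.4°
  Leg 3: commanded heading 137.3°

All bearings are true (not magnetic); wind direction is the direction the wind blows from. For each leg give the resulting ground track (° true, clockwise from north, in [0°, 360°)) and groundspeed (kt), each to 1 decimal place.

Leg 1: track=235.3°, groundspeed=133.8 kt
Leg 2: track=218.9°, groundspeed=134.8 kt
Leg 3: track=163.1°, groundspeed=103.0 kt

Leg 1: heading 240.9°; drift -5.6° → track 235.3°, groundspeed 133.8 kt
Leg 2: heading 216.4°; drift +2.5° → track 218.9°, groundspeed 134.8 kt
Leg 3: heading 137.3°; drift +25.8° → track 163.1°, groundspeed 103.0 kt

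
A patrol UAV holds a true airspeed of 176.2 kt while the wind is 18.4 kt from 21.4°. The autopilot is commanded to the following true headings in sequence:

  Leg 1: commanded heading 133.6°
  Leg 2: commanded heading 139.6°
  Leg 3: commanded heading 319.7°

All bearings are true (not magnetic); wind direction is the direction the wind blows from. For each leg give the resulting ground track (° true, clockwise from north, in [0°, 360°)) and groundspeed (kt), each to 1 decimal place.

Leg 1: heading 133.6°; drift +5.3° → track 138.9°, groundspeed 183.9 kt
Leg 2: heading 139.6°; drift +5.0° → track 144.6°, groundspeed 185.6 kt
Leg 3: heading 319.7°; drift -5.5° → track 314.2°, groundspeed 168.3 kt

Leg 1: track=138.9°, groundspeed=183.9 kt
Leg 2: track=144.6°, groundspeed=185.6 kt
Leg 3: track=314.2°, groundspeed=168.3 kt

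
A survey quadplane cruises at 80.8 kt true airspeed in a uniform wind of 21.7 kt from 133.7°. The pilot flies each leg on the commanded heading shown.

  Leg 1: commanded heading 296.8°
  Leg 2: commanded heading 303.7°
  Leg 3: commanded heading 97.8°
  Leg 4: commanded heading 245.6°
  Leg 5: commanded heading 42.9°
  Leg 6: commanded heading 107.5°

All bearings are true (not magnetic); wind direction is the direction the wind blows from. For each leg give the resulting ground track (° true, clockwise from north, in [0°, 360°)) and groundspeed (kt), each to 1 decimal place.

Leg 1: heading 296.8°; drift +3.6° → track 300.4°, groundspeed 101.8 kt
Leg 2: heading 303.7°; drift +2.1° → track 305.8°, groundspeed 102.2 kt
Leg 3: heading 97.8°; drift -11.4° → track 86.4°, groundspeed 64.5 kt
Leg 4: heading 245.6°; drift +12.8° → track 258.4°, groundspeed 91.1 kt
Leg 5: heading 42.9°; drift -15.0° → track 27.9°, groundspeed 84.0 kt
Leg 6: heading 107.5°; drift -8.9° → track 98.6°, groundspeed 62.1 kt

Leg 1: track=300.4°, groundspeed=101.8 kt
Leg 2: track=305.8°, groundspeed=102.2 kt
Leg 3: track=86.4°, groundspeed=64.5 kt
Leg 4: track=258.4°, groundspeed=91.1 kt
Leg 5: track=27.9°, groundspeed=84.0 kt
Leg 6: track=98.6°, groundspeed=62.1 kt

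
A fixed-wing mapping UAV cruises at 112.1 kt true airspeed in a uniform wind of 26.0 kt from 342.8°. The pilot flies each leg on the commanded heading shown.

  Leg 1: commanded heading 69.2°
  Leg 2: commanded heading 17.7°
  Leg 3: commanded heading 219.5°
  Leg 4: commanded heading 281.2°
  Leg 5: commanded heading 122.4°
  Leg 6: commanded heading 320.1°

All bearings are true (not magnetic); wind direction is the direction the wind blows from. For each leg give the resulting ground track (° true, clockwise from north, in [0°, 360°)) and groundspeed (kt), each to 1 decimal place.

Leg 1: track=82.4°, groundspeed=113.5 kt
Leg 2: track=27.0°, groundspeed=92.0 kt
Leg 3: track=209.7°, groundspeed=128.2 kt
Leg 4: track=268.3°, groundspeed=102.3 kt
Leg 5: track=129.7°, groundspeed=133.0 kt
Leg 6: track=313.6°, groundspeed=88.7 kt

Leg 1: heading 69.2°; drift +13.2° → track 82.4°, groundspeed 113.5 kt
Leg 2: heading 17.7°; drift +9.3° → track 27.0°, groundspeed 92.0 kt
Leg 3: heading 219.5°; drift -9.8° → track 209.7°, groundspeed 128.2 kt
Leg 4: heading 281.2°; drift -12.9° → track 268.3°, groundspeed 102.3 kt
Leg 5: heading 122.4°; drift +7.3° → track 129.7°, groundspeed 133.0 kt
Leg 6: heading 320.1°; drift -6.5° → track 313.6°, groundspeed 88.7 kt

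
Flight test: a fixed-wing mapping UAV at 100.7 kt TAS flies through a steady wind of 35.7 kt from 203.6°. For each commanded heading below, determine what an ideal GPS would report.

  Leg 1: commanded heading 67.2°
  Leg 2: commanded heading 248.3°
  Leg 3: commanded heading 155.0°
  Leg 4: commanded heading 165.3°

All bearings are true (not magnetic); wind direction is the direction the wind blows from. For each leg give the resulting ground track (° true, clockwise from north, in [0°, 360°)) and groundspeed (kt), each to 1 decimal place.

Leg 1: heading 67.2°; drift -11.0° → track 56.2°, groundspeed 128.9 kt
Leg 2: heading 248.3°; drift +18.4° → track 266.7°, groundspeed 79.4 kt
Leg 3: heading 155.0°; drift -19.2° → track 135.8°, groundspeed 81.6 kt
Leg 4: heading 165.3°; drift -16.9° → track 148.4°, groundspeed 76.0 kt

Leg 1: track=56.2°, groundspeed=128.9 kt
Leg 2: track=266.7°, groundspeed=79.4 kt
Leg 3: track=135.8°, groundspeed=81.6 kt
Leg 4: track=148.4°, groundspeed=76.0 kt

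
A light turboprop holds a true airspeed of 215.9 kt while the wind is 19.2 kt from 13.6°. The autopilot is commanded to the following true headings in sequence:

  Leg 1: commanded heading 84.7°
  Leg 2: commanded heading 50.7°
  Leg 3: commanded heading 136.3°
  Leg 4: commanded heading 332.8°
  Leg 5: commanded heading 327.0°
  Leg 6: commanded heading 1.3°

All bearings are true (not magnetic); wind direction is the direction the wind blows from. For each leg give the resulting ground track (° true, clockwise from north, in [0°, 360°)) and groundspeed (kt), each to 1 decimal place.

Leg 1: heading 84.7°; drift +5.0° → track 89.7°, groundspeed 210.5 kt
Leg 2: heading 50.7°; drift +3.3° → track 54.0°, groundspeed 200.9 kt
Leg 3: heading 136.3°; drift +4.1° → track 140.4°, groundspeed 226.8 kt
Leg 4: heading 332.8°; drift -3.6° → track 329.2°, groundspeed 201.8 kt
Leg 5: heading 327.0°; drift -3.9° → track 323.1°, groundspeed 203.2 kt
Leg 6: heading 1.3°; drift -1.2° → track 0.1°, groundspeed 197.2 kt

Leg 1: track=89.7°, groundspeed=210.5 kt
Leg 2: track=54.0°, groundspeed=200.9 kt
Leg 3: track=140.4°, groundspeed=226.8 kt
Leg 4: track=329.2°, groundspeed=201.8 kt
Leg 5: track=323.1°, groundspeed=203.2 kt
Leg 6: track=0.1°, groundspeed=197.2 kt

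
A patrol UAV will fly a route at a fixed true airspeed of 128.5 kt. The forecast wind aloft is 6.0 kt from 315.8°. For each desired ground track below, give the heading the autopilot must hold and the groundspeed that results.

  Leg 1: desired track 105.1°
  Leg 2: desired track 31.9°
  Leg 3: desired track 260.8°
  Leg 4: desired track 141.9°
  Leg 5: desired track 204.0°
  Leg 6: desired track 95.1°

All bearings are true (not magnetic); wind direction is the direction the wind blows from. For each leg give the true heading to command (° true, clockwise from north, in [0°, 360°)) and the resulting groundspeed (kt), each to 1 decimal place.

Leg 1: heading=103.7°, groundspeed=133.6 kt
Leg 2: heading=29.3°, groundspeed=126.9 kt
Leg 3: heading=263.0°, groundspeed=125.0 kt
Leg 4: heading=142.2°, groundspeed=134.5 kt
Leg 5: heading=206.5°, groundspeed=130.6 kt
Leg 6: heading=93.4°, groundspeed=133.0 kt

Leg 1: desired track 105.1°; wind correction -1.4° → command heading 103.7°, groundspeed 133.6 kt
Leg 2: desired track 31.9°; wind correction -2.6° → command heading 29.3°, groundspeed 126.9 kt
Leg 3: desired track 260.8°; wind correction +2.2° → command heading 263.0°, groundspeed 125.0 kt
Leg 4: desired track 141.9°; wind correction +0.3° → command heading 142.2°, groundspeed 134.5 kt
Leg 5: desired track 204.0°; wind correction +2.5° → command heading 206.5°, groundspeed 130.6 kt
Leg 6: desired track 95.1°; wind correction -1.7° → command heading 93.4°, groundspeed 133.0 kt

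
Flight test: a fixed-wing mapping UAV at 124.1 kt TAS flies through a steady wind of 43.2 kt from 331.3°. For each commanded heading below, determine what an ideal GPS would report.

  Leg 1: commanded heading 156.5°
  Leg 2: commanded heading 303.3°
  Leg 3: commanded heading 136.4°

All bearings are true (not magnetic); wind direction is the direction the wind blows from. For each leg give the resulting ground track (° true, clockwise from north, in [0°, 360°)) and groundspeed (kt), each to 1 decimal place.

Leg 1: track=155.2°, groundspeed=167.2 kt
Leg 2: track=290.0°, groundspeed=88.3 kt
Leg 3: track=140.2°, groundspeed=166.2 kt

Leg 1: heading 156.5°; drift -1.3° → track 155.2°, groundspeed 167.2 kt
Leg 2: heading 303.3°; drift -13.3° → track 290.0°, groundspeed 88.3 kt
Leg 3: heading 136.4°; drift +3.8° → track 140.2°, groundspeed 166.2 kt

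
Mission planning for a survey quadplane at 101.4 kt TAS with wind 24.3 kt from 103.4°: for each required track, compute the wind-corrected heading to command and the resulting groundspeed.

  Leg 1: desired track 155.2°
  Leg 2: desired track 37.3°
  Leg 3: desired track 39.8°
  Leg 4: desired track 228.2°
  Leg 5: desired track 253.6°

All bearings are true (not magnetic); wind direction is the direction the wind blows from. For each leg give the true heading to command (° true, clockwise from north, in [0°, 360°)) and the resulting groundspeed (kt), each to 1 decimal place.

Leg 1: heading=144.3°, groundspeed=84.6 kt
Leg 2: heading=50.0°, groundspeed=89.1 kt
Leg 3: heading=52.2°, groundspeed=88.2 kt
Leg 4: heading=216.9°, groundspeed=113.3 kt
Leg 5: heading=246.8°, groundspeed=121.8 kt

Leg 1: desired track 155.2°; wind correction -10.9° → command heading 144.3°, groundspeed 84.6 kt
Leg 2: desired track 37.3°; wind correction +12.7° → command heading 50.0°, groundspeed 89.1 kt
Leg 3: desired track 39.8°; wind correction +12.4° → command heading 52.2°, groundspeed 88.2 kt
Leg 4: desired track 228.2°; wind correction -11.3° → command heading 216.9°, groundspeed 113.3 kt
Leg 5: desired track 253.6°; wind correction -6.8° → command heading 246.8°, groundspeed 121.8 kt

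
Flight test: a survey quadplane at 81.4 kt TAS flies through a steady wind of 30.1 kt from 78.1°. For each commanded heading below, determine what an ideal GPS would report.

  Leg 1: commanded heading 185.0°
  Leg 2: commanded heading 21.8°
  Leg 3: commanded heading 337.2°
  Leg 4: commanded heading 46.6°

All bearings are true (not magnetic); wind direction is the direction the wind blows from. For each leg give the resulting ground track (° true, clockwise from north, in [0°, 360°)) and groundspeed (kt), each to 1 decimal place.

Leg 1: heading 185.0°; drift +17.7° → track 202.7°, groundspeed 94.6 kt
Leg 2: heading 21.8°; drift -21.2° → track 0.6°, groundspeed 69.4 kt
Leg 3: heading 337.2°; drift -18.7° → track 318.5°, groundspeed 92.0 kt
Leg 4: heading 46.6°; drift -15.8° → track 30.8°, groundspeed 57.9 kt

Leg 1: track=202.7°, groundspeed=94.6 kt
Leg 2: track=0.6°, groundspeed=69.4 kt
Leg 3: track=318.5°, groundspeed=92.0 kt
Leg 4: track=30.8°, groundspeed=57.9 kt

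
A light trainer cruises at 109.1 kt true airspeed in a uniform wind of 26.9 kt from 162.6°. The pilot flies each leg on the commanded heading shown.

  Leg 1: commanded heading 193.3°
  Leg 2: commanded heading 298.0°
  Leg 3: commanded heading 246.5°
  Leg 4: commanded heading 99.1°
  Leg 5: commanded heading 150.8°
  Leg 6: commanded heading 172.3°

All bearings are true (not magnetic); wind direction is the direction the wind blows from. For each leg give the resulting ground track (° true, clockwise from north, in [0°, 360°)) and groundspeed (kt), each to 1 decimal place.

Leg 1: track=202.4°, groundspeed=87.1 kt
Leg 2: track=306.4°, groundspeed=129.6 kt
Leg 3: track=260.6°, groundspeed=109.6 kt
Leg 4: track=85.2°, groundspeed=100.0 kt
Leg 5: track=147.0°, groundspeed=83.0 kt
Leg 6: track=175.4°, groundspeed=82.7 kt

Leg 1: heading 193.3°; drift +9.1° → track 202.4°, groundspeed 87.1 kt
Leg 2: heading 298.0°; drift +8.4° → track 306.4°, groundspeed 129.6 kt
Leg 3: heading 246.5°; drift +14.1° → track 260.6°, groundspeed 109.6 kt
Leg 4: heading 99.1°; drift -13.9° → track 85.2°, groundspeed 100.0 kt
Leg 5: heading 150.8°; drift -3.8° → track 147.0°, groundspeed 83.0 kt
Leg 6: heading 172.3°; drift +3.1° → track 175.4°, groundspeed 82.7 kt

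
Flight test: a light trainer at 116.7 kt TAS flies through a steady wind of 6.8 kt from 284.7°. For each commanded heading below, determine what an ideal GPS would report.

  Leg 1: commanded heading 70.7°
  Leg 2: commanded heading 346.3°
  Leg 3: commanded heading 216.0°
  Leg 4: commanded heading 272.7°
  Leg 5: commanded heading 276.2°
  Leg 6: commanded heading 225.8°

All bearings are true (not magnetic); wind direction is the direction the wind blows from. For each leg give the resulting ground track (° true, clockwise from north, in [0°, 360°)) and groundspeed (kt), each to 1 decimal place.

Leg 1: track=72.5°, groundspeed=122.4 kt
Leg 2: track=349.3°, groundspeed=113.6 kt
Leg 3: track=212.8°, groundspeed=114.4 kt
Leg 4: track=272.0°, groundspeed=110.1 kt
Leg 5: track=275.7°, groundspeed=110.0 kt
Leg 6: track=222.9°, groundspeed=113.3 kt

Leg 1: heading 70.7°; drift +1.8° → track 72.5°, groundspeed 122.4 kt
Leg 2: heading 346.3°; drift +3.0° → track 349.3°, groundspeed 113.6 kt
Leg 3: heading 216.0°; drift -3.2° → track 212.8°, groundspeed 114.4 kt
Leg 4: heading 272.7°; drift -0.7° → track 272.0°, groundspeed 110.1 kt
Leg 5: heading 276.2°; drift -0.5° → track 275.7°, groundspeed 110.0 kt
Leg 6: heading 225.8°; drift -2.9° → track 222.9°, groundspeed 113.3 kt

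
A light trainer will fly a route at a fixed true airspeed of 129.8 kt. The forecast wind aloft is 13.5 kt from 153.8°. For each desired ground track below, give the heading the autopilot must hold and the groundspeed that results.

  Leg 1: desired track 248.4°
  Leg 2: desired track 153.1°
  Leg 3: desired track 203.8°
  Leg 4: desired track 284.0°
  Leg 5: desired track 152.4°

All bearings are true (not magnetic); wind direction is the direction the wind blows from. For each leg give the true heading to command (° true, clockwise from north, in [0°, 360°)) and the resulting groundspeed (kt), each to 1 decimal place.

Leg 1: desired track 248.4°; wind correction -6.0° → command heading 242.4°, groundspeed 130.2 kt
Leg 2: desired track 153.1°; wind correction +0.1° → command heading 153.2°, groundspeed 116.3 kt
Leg 3: desired track 203.8°; wind correction -4.6° → command heading 199.2°, groundspeed 120.7 kt
Leg 4: desired track 284.0°; wind correction -4.6° → command heading 279.4°, groundspeed 138.1 kt
Leg 5: desired track 152.4°; wind correction +0.1° → command heading 152.5°, groundspeed 116.3 kt

Leg 1: heading=242.4°, groundspeed=130.2 kt
Leg 2: heading=153.2°, groundspeed=116.3 kt
Leg 3: heading=199.2°, groundspeed=120.7 kt
Leg 4: heading=279.4°, groundspeed=138.1 kt
Leg 5: heading=152.5°, groundspeed=116.3 kt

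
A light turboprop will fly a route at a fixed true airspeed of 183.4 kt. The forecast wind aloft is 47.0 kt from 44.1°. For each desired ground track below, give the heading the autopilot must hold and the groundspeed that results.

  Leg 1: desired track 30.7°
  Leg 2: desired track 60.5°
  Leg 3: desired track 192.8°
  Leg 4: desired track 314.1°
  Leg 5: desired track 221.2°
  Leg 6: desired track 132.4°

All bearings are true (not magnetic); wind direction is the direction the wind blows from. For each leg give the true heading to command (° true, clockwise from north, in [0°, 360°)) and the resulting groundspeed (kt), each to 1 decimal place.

Leg 1: heading=34.1°, groundspeed=137.4 kt
Leg 2: heading=56.4°, groundspeed=137.8 kt
Leg 3: heading=185.1°, groundspeed=221.9 kt
Leg 4: heading=328.9°, groundspeed=177.3 kt
Leg 5: heading=220.5°, groundspeed=230.3 kt
Leg 6: heading=117.6°, groundspeed=175.9 kt

Leg 1: desired track 30.7°; wind correction +3.4° → command heading 34.1°, groundspeed 137.4 kt
Leg 2: desired track 60.5°; wind correction -4.1° → command heading 56.4°, groundspeed 137.8 kt
Leg 3: desired track 192.8°; wind correction -7.7° → command heading 185.1°, groundspeed 221.9 kt
Leg 4: desired track 314.1°; wind correction +14.8° → command heading 328.9°, groundspeed 177.3 kt
Leg 5: desired track 221.2°; wind correction -0.7° → command heading 220.5°, groundspeed 230.3 kt
Leg 6: desired track 132.4°; wind correction -14.8° → command heading 117.6°, groundspeed 175.9 kt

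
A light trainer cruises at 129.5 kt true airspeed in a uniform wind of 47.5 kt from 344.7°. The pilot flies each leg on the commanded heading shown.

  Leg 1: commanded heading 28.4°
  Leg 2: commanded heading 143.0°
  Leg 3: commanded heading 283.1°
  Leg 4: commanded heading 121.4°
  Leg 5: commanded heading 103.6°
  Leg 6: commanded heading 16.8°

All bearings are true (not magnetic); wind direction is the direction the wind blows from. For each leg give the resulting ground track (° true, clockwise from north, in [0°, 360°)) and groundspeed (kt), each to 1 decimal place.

Leg 1: heading 28.4°; drift +19.0° → track 47.4°, groundspeed 100.7 kt
Leg 2: heading 143.0°; drift +5.8° → track 148.8°, groundspeed 174.5 kt
Leg 3: heading 283.1°; drift -21.3° → track 261.8°, groundspeed 114.8 kt
Leg 4: heading 121.4°; drift +11.2° → track 132.6°, groundspeed 167.3 kt
Leg 5: heading 103.6°; drift +15.3° → track 118.9°, groundspeed 158.0 kt
Leg 6: heading 16.8°; drift +15.8° → track 32.6°, groundspeed 92.8 kt

Leg 1: track=47.4°, groundspeed=100.7 kt
Leg 2: track=148.8°, groundspeed=174.5 kt
Leg 3: track=261.8°, groundspeed=114.8 kt
Leg 4: track=132.6°, groundspeed=167.3 kt
Leg 5: track=118.9°, groundspeed=158.0 kt
Leg 6: track=32.6°, groundspeed=92.8 kt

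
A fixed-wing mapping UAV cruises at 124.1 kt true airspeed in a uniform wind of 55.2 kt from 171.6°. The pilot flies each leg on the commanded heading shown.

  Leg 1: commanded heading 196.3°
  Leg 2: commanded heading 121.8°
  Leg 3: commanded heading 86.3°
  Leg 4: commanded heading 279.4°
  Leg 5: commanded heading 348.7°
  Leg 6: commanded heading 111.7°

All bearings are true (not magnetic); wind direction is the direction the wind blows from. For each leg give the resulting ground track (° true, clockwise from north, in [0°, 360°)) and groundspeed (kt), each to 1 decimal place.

Leg 1: heading 196.3°; drift +17.3° → track 213.6°, groundspeed 77.5 kt
Leg 2: heading 121.8°; drift -25.5° → track 96.3°, groundspeed 98.0 kt
Leg 3: heading 86.3°; drift -24.7° → track 61.6°, groundspeed 131.6 kt
Leg 4: heading 279.4°; drift +20.4° → track 299.8°, groundspeed 150.5 kt
Leg 5: heading 348.7°; drift +0.9° → track 349.6°, groundspeed 179.3 kt
Leg 6: heading 111.7°; drift -26.3° → track 85.4°, groundspeed 107.6 kt

Leg 1: track=213.6°, groundspeed=77.5 kt
Leg 2: track=96.3°, groundspeed=98.0 kt
Leg 3: track=61.6°, groundspeed=131.6 kt
Leg 4: track=299.8°, groundspeed=150.5 kt
Leg 5: track=349.6°, groundspeed=179.3 kt
Leg 6: track=85.4°, groundspeed=107.6 kt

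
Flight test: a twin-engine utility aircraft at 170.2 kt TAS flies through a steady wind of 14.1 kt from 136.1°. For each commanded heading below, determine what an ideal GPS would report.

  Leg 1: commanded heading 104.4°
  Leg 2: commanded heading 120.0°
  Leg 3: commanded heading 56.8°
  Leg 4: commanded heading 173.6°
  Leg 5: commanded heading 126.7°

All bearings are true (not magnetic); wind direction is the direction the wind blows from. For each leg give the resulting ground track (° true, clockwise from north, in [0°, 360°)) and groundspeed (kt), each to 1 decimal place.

Leg 1: heading 104.4°; drift -2.7° → track 101.7°, groundspeed 158.4 kt
Leg 2: heading 120.0°; drift -1.4° → track 118.6°, groundspeed 156.7 kt
Leg 3: heading 56.8°; drift -4.7° → track 52.1°, groundspeed 168.2 kt
Leg 4: heading 173.6°; drift +3.1° → track 176.7°, groundspeed 159.2 kt
Leg 5: heading 126.7°; drift -0.8° → track 125.9°, groundspeed 156.3 kt

Leg 1: track=101.7°, groundspeed=158.4 kt
Leg 2: track=118.6°, groundspeed=156.7 kt
Leg 3: track=52.1°, groundspeed=168.2 kt
Leg 4: track=176.7°, groundspeed=159.2 kt
Leg 5: track=125.9°, groundspeed=156.3 kt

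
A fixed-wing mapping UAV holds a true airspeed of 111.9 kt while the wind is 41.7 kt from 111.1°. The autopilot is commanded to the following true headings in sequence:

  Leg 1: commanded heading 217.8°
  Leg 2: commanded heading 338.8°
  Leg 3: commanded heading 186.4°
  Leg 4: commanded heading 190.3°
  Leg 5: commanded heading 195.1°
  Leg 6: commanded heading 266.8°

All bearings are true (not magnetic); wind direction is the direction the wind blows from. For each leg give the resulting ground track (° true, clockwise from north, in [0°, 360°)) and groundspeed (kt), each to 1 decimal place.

Leg 1: track=235.7°, groundspeed=130.2 kt
Leg 2: track=326.4°, groundspeed=143.3 kt
Leg 3: track=208.1°, groundspeed=109.1 kt
Leg 4: track=211.8°, groundspeed=111.9 kt
Leg 5: track=216.2°, groundspeed=115.3 kt
Leg 6: track=273.3°, groundspeed=150.9 kt

Leg 1: heading 217.8°; drift +17.9° → track 235.7°, groundspeed 130.2 kt
Leg 2: heading 338.8°; drift -12.4° → track 326.4°, groundspeed 143.3 kt
Leg 3: heading 186.4°; drift +21.7° → track 208.1°, groundspeed 109.1 kt
Leg 4: heading 190.3°; drift +21.5° → track 211.8°, groundspeed 111.9 kt
Leg 5: heading 195.1°; drift +21.1° → track 216.2°, groundspeed 115.3 kt
Leg 6: heading 266.8°; drift +6.5° → track 273.3°, groundspeed 150.9 kt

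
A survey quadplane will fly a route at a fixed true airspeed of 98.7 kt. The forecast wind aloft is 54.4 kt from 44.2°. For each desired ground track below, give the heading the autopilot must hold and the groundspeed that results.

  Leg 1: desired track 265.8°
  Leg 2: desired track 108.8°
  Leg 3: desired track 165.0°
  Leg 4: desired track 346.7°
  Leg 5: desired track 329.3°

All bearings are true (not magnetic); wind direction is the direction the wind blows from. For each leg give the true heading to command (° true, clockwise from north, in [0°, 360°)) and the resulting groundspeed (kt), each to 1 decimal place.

Leg 1: desired track 265.8°; wind correction +21.5° → command heading 287.3°, groundspeed 132.5 kt
Leg 2: desired track 108.8°; wind correction -29.9° → command heading 78.9°, groundspeed 62.3 kt
Leg 3: desired track 165.0°; wind correction -28.3° → command heading 136.7°, groundspeed 114.8 kt
Leg 4: desired track 346.7°; wind correction +27.7° → command heading 14.4°, groundspeed 58.2 kt
Leg 5: desired track 329.3°; wind correction +32.1° → command heading 1.4°, groundspeed 69.4 kt

Leg 1: heading=287.3°, groundspeed=132.5 kt
Leg 2: heading=78.9°, groundspeed=62.3 kt
Leg 3: heading=136.7°, groundspeed=114.8 kt
Leg 4: heading=14.4°, groundspeed=58.2 kt
Leg 5: heading=1.4°, groundspeed=69.4 kt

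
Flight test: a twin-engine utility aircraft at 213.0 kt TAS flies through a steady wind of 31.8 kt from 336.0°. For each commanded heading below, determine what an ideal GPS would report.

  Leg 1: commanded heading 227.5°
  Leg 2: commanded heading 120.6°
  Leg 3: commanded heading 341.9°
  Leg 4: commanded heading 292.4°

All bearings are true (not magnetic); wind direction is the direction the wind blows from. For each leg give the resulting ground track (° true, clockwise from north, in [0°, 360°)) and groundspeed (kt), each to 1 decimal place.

Leg 1: heading 227.5°; drift -7.7° → track 219.8°, groundspeed 225.1 kt
Leg 2: heading 120.6°; drift +4.4° → track 125.0°, groundspeed 239.6 kt
Leg 3: heading 341.9°; drift +1.0° → track 342.9°, groundspeed 181.4 kt
Leg 4: heading 292.4°; drift -6.6° → track 285.8°, groundspeed 191.2 kt

Leg 1: track=219.8°, groundspeed=225.1 kt
Leg 2: track=125.0°, groundspeed=239.6 kt
Leg 3: track=342.9°, groundspeed=181.4 kt
Leg 4: track=285.8°, groundspeed=191.2 kt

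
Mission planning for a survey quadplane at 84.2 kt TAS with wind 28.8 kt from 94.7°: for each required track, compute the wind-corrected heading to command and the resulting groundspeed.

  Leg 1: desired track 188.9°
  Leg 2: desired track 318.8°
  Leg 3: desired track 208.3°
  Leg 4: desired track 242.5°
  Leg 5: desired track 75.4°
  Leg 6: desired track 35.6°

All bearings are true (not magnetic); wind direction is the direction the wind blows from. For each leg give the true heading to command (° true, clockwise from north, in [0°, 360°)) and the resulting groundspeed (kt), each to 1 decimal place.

Leg 1: desired track 188.9°; wind correction -19.9° → command heading 169.0°, groundspeed 81.3 kt
Leg 2: desired track 318.8°; wind correction +13.8° → command heading 332.6°, groundspeed 102.5 kt
Leg 3: desired track 208.3°; wind correction -18.3° → command heading 190.0°, groundspeed 91.5 kt
Leg 4: desired track 242.5°; wind correction -10.5° → command heading 232.0°, groundspeed 107.2 kt
Leg 5: desired track 75.4°; wind correction +6.5° → command heading 81.9°, groundspeed 56.5 kt
Leg 6: desired track 35.6°; wind correction +17.1° → command heading 52.7°, groundspeed 65.7 kt

Leg 1: heading=169.0°, groundspeed=81.3 kt
Leg 2: heading=332.6°, groundspeed=102.5 kt
Leg 3: heading=190.0°, groundspeed=91.5 kt
Leg 4: heading=232.0°, groundspeed=107.2 kt
Leg 5: heading=81.9°, groundspeed=56.5 kt
Leg 6: heading=52.7°, groundspeed=65.7 kt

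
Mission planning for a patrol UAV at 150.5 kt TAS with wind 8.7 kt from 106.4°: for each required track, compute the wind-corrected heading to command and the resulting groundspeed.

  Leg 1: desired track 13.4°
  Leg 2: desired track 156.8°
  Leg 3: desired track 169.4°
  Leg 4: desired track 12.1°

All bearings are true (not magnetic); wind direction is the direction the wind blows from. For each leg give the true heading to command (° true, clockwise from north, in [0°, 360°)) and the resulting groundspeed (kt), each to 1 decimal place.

Leg 1: heading=16.7°, groundspeed=150.7 kt
Leg 2: heading=154.2°, groundspeed=144.8 kt
Leg 3: heading=166.4°, groundspeed=146.4 kt
Leg 4: heading=15.4°, groundspeed=150.9 kt

Leg 1: desired track 13.4°; wind correction +3.3° → command heading 16.7°, groundspeed 150.7 kt
Leg 2: desired track 156.8°; wind correction -2.6° → command heading 154.2°, groundspeed 144.8 kt
Leg 3: desired track 169.4°; wind correction -3.0° → command heading 166.4°, groundspeed 146.4 kt
Leg 4: desired track 12.1°; wind correction +3.3° → command heading 15.4°, groundspeed 150.9 kt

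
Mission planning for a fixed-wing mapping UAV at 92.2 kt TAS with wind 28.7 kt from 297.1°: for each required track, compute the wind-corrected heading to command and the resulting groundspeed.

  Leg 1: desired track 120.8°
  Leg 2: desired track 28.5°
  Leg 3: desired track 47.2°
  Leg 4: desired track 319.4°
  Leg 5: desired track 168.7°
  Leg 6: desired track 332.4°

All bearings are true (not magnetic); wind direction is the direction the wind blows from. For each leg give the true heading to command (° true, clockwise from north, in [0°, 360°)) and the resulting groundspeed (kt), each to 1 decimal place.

Leg 1: desired track 120.8°; wind correction +1.2° → command heading 122.0°, groundspeed 120.8 kt
Leg 2: desired track 28.5°; wind correction -18.1° → command heading 10.4°, groundspeed 88.3 kt
Leg 3: desired track 47.2°; wind correction -17.0° → command heading 30.2°, groundspeed 98.0 kt
Leg 4: desired track 319.4°; wind correction -6.8° → command heading 312.6°, groundspeed 65.0 kt
Leg 5: desired track 168.7°; wind correction +14.1° → command heading 182.8°, groundspeed 107.2 kt
Leg 6: desired track 332.4°; wind correction -10.4° → command heading 322.0°, groundspeed 67.3 kt

Leg 1: heading=122.0°, groundspeed=120.8 kt
Leg 2: heading=10.4°, groundspeed=88.3 kt
Leg 3: heading=30.2°, groundspeed=98.0 kt
Leg 4: heading=312.6°, groundspeed=65.0 kt
Leg 5: heading=182.8°, groundspeed=107.2 kt
Leg 6: heading=322.0°, groundspeed=67.3 kt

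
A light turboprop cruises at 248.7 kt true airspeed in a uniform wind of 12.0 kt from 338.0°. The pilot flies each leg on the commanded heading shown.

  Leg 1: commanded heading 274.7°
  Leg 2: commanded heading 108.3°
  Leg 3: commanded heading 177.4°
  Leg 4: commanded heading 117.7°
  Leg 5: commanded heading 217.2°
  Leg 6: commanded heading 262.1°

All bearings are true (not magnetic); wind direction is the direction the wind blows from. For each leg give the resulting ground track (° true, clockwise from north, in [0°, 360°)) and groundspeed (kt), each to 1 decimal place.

Leg 1: track=272.2°, groundspeed=243.5 kt
Leg 2: track=110.3°, groundspeed=256.6 kt
Leg 3: track=176.5°, groundspeed=260.0 kt
Leg 4: track=119.4°, groundspeed=258.0 kt
Leg 5: track=214.9°, groundspeed=255.1 kt
Leg 6: track=259.4°, groundspeed=246.1 kt

Leg 1: heading 274.7°; drift -2.5° → track 272.2°, groundspeed 243.5 kt
Leg 2: heading 108.3°; drift +2.0° → track 110.3°, groundspeed 256.6 kt
Leg 3: heading 177.4°; drift -0.9° → track 176.5°, groundspeed 260.0 kt
Leg 4: heading 117.7°; drift +1.7° → track 119.4°, groundspeed 258.0 kt
Leg 5: heading 217.2°; drift -2.3° → track 214.9°, groundspeed 255.1 kt
Leg 6: heading 262.1°; drift -2.7° → track 259.4°, groundspeed 246.1 kt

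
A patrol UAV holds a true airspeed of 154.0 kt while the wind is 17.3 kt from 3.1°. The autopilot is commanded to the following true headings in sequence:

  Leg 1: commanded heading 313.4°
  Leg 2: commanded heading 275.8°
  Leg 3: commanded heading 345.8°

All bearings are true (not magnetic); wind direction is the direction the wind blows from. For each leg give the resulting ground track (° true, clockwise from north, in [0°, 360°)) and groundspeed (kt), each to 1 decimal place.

Leg 1: track=308.1°, groundspeed=143.4 kt
Leg 2: track=269.4°, groundspeed=154.2 kt
Leg 3: track=343.7°, groundspeed=137.6 kt

Leg 1: heading 313.4°; drift -5.3° → track 308.1°, groundspeed 143.4 kt
Leg 2: heading 275.8°; drift -6.4° → track 269.4°, groundspeed 154.2 kt
Leg 3: heading 345.8°; drift -2.1° → track 343.7°, groundspeed 137.6 kt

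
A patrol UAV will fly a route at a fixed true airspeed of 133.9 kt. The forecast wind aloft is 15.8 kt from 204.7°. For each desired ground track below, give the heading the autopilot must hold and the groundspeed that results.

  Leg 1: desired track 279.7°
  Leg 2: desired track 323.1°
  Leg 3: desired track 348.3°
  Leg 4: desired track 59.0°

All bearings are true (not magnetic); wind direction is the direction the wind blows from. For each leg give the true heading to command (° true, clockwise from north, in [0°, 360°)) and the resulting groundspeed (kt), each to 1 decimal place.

Leg 1: desired track 279.7°; wind correction -6.5° → command heading 273.2°, groundspeed 128.9 kt
Leg 2: desired track 323.1°; wind correction -6.0° → command heading 317.1°, groundspeed 140.7 kt
Leg 3: desired track 348.3°; wind correction -4.0° → command heading 344.3°, groundspeed 146.3 kt
Leg 4: desired track 59.0°; wind correction +3.8° → command heading 62.8°, groundspeed 146.7 kt

Leg 1: heading=273.2°, groundspeed=128.9 kt
Leg 2: heading=317.1°, groundspeed=140.7 kt
Leg 3: heading=344.3°, groundspeed=146.3 kt
Leg 4: heading=62.8°, groundspeed=146.7 kt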